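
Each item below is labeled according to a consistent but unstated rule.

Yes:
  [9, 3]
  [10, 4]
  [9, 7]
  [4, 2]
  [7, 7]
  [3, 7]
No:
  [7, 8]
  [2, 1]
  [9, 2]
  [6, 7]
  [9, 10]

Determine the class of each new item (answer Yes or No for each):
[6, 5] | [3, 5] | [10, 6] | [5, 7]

No, Yes, Yes, Yes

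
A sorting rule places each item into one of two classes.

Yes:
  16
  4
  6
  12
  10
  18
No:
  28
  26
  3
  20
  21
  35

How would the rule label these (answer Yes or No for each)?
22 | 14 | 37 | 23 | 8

No, Yes, No, No, Yes

The distinguishing property — even AND at most 18 — holds for all the 'Yes' cases and none of the 'No' cases.
22 → 22 is even, 22 > 18 → No. 14 → 14 is even, 14 ≤ 18 → Yes. 37 → 37 is odd, 37 > 18 → No. 23 → 23 is odd, 23 > 18 → No. 8 → 8 is even, 8 ≤ 18 → Yes.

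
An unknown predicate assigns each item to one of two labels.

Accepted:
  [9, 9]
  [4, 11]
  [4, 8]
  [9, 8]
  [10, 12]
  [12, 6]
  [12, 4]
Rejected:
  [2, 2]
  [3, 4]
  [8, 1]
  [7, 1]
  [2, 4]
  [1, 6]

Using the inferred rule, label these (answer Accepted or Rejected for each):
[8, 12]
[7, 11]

Accepted, Accepted

The classifier is using: sum ≥ 12.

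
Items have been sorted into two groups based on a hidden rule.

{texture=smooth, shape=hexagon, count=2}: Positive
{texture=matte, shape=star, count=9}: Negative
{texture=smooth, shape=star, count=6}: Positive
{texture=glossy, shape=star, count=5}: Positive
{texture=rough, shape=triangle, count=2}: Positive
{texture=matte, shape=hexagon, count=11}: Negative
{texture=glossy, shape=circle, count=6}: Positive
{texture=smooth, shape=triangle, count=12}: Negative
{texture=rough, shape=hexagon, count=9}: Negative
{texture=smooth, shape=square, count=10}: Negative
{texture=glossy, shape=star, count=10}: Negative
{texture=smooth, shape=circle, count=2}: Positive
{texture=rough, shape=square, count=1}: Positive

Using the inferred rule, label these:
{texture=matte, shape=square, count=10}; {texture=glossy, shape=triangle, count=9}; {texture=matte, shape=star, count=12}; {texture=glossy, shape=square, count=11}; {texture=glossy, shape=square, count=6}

'Positive' ⟺ count ≤ 6.

Negative, Negative, Negative, Negative, Positive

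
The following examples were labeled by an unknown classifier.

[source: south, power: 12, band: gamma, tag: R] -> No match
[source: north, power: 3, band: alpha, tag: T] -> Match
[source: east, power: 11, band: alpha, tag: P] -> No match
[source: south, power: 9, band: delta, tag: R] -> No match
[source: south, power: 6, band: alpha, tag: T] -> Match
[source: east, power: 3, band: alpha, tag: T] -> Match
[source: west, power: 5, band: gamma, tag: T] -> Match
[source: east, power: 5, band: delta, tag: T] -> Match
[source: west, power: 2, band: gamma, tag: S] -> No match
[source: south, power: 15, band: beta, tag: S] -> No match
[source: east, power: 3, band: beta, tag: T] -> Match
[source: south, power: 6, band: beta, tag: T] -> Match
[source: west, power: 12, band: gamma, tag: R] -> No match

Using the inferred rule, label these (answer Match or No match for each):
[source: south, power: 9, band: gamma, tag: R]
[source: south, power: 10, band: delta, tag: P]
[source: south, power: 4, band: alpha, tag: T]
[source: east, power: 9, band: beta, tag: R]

One predicate separates the groups cleanly: tag is T.
No match: [source: south, power: 9, band: gamma, tag: R], since tag is R.
No match: [source: south, power: 10, band: delta, tag: P], since tag is P.
Match: [source: south, power: 4, band: alpha, tag: T], since tag is T.
No match: [source: east, power: 9, band: beta, tag: R], since tag is R.

No match, No match, Match, No match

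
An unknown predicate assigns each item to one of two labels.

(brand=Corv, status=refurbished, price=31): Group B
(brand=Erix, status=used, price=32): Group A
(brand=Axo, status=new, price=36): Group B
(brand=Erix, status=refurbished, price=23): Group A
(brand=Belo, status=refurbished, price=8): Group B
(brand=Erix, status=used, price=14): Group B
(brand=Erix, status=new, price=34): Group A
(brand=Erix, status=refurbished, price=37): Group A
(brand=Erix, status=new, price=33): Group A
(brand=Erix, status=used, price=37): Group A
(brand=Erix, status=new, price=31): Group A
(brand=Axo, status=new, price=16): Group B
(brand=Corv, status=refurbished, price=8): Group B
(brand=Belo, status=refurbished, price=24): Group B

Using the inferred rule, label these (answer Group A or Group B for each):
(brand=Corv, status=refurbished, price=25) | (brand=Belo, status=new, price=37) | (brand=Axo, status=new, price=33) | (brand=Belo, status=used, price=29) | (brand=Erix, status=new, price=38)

Group B, Group B, Group B, Group B, Group A

The classifier is using: brand is Erix AND price ≥ 16.
(brand=Corv, status=refurbished, price=25): brand is Corv, price = 25 — fails the rule, so Group B. (brand=Belo, status=new, price=37): brand is Belo, price = 37 — fails the rule, so Group B. (brand=Axo, status=new, price=33): brand is Axo, price = 33 — fails the rule, so Group B. (brand=Belo, status=used, price=29): brand is Belo, price = 29 — fails the rule, so Group B. (brand=Erix, status=new, price=38): brand is Erix, price = 38 — satisfies this, so Group A.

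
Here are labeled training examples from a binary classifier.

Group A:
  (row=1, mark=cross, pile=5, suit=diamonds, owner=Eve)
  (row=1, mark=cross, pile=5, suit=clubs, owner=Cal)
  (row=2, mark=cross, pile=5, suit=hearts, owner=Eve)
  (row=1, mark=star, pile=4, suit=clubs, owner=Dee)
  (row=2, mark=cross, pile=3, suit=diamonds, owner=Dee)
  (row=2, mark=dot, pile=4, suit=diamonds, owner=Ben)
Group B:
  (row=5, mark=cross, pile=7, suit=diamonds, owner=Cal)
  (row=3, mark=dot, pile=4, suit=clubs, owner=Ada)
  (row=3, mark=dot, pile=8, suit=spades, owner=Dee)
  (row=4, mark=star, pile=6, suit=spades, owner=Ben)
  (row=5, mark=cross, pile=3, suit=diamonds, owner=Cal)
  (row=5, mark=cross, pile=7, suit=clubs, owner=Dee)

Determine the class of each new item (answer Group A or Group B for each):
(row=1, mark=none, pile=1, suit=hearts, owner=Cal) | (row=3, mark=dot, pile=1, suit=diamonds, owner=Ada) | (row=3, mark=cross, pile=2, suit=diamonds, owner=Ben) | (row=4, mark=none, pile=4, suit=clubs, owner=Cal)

Every 'Group A' example satisfies: row ≤ 2. None of the 'Group B' examples do.
(row=1, mark=none, pile=1, suit=hearts, owner=Cal) → row = 1 → Group A.
(row=3, mark=dot, pile=1, suit=diamonds, owner=Ada) → row = 3 → Group B.
(row=3, mark=cross, pile=2, suit=diamonds, owner=Ben) → row = 3 → Group B.
(row=4, mark=none, pile=4, suit=clubs, owner=Cal) → row = 4 → Group B.

Group A, Group B, Group B, Group B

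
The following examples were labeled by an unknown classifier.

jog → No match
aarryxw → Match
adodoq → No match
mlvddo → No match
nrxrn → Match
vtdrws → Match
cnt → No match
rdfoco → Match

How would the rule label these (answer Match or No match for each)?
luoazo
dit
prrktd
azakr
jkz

The simplest hypothesis consistent with all the labels is: contains 'r'.
luoazo: No match (no 'r').
dit: No match (no 'r').
prrktd: Match (has 'r').
azakr: Match (has 'r').
jkz: No match (no 'r').

No match, No match, Match, Match, No match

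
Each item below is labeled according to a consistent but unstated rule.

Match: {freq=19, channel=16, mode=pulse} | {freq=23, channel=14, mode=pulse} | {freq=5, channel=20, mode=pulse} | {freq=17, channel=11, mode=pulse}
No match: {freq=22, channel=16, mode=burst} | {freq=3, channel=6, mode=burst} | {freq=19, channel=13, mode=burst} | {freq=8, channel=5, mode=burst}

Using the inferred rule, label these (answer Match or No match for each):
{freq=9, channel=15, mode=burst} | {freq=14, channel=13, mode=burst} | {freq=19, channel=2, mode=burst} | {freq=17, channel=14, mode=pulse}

No match, No match, No match, Match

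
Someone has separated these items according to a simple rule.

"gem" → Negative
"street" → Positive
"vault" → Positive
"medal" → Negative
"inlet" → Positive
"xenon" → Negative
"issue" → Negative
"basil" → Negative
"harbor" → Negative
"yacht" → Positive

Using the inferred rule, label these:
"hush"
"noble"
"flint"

Negative, Negative, Positive

The classifier is using: contains 't'.
"hush": no 't', fails this test → Negative.
"noble": no 't', fails this test → Negative.
"flint": has 't', checks out → Positive.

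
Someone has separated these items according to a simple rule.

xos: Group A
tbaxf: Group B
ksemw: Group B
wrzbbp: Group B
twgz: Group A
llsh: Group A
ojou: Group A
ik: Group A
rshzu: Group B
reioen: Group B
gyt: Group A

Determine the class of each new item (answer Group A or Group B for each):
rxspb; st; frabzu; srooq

Group B, Group A, Group B, Group B

The simplest hypothesis consistent with all the labels is: length ≤ 4.
rxspb → length 5 → Group B. st → length 2 → Group A. frabzu → length 6 → Group B. srooq → length 5 → Group B.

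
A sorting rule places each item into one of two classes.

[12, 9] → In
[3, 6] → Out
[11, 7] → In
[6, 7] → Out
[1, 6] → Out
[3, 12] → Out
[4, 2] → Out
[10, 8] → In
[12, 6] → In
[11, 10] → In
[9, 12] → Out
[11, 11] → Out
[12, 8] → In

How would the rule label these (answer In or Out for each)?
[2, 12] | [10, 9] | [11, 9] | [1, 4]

The rule appears to be: first > second AND sum ≥ 7.

Out, In, In, Out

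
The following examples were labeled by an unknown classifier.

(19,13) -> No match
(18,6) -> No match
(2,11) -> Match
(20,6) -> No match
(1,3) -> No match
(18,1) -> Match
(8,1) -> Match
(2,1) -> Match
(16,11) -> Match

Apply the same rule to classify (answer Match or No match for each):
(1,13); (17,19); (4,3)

Every 'Match' example satisfies: sum is odd. None of the 'No match' examples do.
(1,13): 1+13 = 14 — doesn't match, so No match.
(17,19): 17+19 = 36 — doesn't match, so No match.
(4,3): 4+3 = 7 — fits, so Match.

No match, No match, Match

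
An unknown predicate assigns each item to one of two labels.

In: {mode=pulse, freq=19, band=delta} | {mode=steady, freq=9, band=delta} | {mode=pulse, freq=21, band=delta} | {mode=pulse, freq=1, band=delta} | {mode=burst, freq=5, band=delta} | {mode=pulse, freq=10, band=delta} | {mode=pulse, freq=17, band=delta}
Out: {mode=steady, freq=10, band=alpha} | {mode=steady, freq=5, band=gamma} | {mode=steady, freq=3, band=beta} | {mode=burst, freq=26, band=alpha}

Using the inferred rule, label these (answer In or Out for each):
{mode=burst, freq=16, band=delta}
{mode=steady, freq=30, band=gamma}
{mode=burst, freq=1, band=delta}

In, Out, In

Looking at the examples, the only property every 'In' case has and every 'Out' case lacks is: band is delta.
{mode=burst, freq=16, band=delta}: band is delta — qualifies, so In. {mode=steady, freq=30, band=gamma}: band is gamma — fails this test, so Out. {mode=burst, freq=1, band=delta}: band is delta — qualifies, so In.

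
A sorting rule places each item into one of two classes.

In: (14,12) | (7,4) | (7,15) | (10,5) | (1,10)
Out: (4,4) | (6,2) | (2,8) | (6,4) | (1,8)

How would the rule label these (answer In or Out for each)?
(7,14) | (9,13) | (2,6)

In, In, Out

A rule that fits every label: sum ≥ 11 — true of each 'In' example, false of each 'Out' one.
(7,14): In (7+14 = 21).
(9,13): In (9+13 = 22).
(2,6): Out (2+6 = 8).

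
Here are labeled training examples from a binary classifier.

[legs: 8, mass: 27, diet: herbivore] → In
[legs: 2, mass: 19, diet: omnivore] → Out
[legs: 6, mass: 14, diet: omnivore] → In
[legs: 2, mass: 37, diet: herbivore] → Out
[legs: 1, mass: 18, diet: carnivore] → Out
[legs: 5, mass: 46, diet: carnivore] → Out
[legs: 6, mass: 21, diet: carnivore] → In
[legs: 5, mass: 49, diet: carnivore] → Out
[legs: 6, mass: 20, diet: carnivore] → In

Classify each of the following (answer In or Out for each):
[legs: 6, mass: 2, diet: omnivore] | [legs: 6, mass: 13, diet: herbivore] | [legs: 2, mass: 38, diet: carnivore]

In, In, Out

All 'In' examples share one property — legs ≥ 6 — and every 'Out' example lacks it.
[legs: 6, mass: 2, diet: omnivore]: In (legs = 6).
[legs: 6, mass: 13, diet: herbivore]: In (legs = 6).
[legs: 2, mass: 38, diet: carnivore]: Out (legs = 2).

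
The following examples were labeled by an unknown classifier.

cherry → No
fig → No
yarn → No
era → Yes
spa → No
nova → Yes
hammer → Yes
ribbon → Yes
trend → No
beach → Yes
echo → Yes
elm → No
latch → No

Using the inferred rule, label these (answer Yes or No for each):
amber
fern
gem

Yes, No, No

Every 'Yes' example satisfies: has ≥ 2 vowels. None of the 'No' examples do.
amber: Yes (2 vowels).
fern: No (1 vowel).
gem: No (1 vowel).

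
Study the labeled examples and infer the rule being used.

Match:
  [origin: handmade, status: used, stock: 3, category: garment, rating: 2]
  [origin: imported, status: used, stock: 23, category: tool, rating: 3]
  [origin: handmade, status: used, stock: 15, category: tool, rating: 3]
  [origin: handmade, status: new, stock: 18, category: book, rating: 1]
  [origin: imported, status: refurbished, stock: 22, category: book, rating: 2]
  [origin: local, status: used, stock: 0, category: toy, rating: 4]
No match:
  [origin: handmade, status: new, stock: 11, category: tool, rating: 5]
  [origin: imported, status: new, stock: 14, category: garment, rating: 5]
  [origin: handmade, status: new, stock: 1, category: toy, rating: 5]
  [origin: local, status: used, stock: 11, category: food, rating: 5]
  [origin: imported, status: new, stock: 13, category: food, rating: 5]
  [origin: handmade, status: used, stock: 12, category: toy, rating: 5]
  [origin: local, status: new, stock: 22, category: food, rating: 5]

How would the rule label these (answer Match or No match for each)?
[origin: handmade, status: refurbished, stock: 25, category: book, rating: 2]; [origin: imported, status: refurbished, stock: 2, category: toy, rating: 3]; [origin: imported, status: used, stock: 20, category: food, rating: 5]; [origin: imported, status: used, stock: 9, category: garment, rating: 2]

The simplest hypothesis consistent with all the labels is: rating ≤ 4.
[origin: handmade, status: refurbished, stock: 25, category: book, rating: 2]: rating = 2 — has this property, so Match.
[origin: imported, status: refurbished, stock: 2, category: toy, rating: 3]: rating = 3 — has this property, so Match.
[origin: imported, status: used, stock: 20, category: food, rating: 5]: rating = 5 — lacks this property, so No match.
[origin: imported, status: used, stock: 9, category: garment, rating: 2]: rating = 2 — has this property, so Match.

Match, Match, No match, Match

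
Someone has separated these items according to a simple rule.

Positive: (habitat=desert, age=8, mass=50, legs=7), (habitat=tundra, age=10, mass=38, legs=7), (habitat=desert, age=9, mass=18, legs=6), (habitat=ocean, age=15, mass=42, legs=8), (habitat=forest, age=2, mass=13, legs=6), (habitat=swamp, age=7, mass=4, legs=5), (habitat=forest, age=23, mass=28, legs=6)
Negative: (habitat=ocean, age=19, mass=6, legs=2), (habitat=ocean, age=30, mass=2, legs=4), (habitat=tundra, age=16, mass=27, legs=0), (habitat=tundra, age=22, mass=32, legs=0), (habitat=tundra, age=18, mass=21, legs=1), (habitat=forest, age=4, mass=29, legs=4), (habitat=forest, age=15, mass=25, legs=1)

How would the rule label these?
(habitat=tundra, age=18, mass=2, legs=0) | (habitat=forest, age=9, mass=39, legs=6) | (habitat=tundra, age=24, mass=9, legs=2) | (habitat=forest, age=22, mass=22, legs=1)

Every 'Positive' example satisfies: legs ≥ 5. None of the 'Negative' examples do.
(habitat=tundra, age=18, mass=2, legs=0): legs = 0 — does not fit, so Negative.
(habitat=forest, age=9, mass=39, legs=6): legs = 6 — checks out, so Positive.
(habitat=tundra, age=24, mass=9, legs=2): legs = 2 — does not fit, so Negative.
(habitat=forest, age=22, mass=22, legs=1): legs = 1 — does not fit, so Negative.

Negative, Positive, Negative, Negative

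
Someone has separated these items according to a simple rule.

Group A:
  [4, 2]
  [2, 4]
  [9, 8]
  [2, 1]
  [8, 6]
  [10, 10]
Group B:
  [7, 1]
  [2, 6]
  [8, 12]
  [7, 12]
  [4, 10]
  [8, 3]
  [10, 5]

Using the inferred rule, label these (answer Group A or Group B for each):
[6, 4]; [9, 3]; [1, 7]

Group A, Group B, Group B

Rule: |first − second| ≤ 2. This holds for each 'Group A' example and fails for each 'Group B' one.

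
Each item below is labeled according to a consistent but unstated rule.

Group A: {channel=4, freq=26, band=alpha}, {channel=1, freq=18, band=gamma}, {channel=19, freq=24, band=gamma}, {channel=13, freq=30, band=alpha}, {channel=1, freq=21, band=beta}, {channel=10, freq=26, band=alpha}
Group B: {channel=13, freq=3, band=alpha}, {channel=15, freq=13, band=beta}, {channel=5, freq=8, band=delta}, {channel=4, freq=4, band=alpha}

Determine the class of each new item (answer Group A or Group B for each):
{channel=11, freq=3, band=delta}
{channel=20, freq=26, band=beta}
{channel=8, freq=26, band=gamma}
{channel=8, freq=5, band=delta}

Group B, Group A, Group A, Group B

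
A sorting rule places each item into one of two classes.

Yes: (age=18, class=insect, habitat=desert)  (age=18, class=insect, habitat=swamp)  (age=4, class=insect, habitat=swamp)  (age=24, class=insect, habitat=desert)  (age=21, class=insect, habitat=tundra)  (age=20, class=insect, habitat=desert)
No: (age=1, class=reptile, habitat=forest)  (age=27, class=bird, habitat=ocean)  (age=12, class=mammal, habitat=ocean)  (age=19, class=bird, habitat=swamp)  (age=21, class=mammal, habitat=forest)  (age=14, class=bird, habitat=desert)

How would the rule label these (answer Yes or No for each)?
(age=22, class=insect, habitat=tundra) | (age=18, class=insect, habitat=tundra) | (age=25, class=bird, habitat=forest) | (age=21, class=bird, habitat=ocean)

Yes, Yes, No, No

Every 'Yes' example satisfies: class is insect. None of the 'No' examples do.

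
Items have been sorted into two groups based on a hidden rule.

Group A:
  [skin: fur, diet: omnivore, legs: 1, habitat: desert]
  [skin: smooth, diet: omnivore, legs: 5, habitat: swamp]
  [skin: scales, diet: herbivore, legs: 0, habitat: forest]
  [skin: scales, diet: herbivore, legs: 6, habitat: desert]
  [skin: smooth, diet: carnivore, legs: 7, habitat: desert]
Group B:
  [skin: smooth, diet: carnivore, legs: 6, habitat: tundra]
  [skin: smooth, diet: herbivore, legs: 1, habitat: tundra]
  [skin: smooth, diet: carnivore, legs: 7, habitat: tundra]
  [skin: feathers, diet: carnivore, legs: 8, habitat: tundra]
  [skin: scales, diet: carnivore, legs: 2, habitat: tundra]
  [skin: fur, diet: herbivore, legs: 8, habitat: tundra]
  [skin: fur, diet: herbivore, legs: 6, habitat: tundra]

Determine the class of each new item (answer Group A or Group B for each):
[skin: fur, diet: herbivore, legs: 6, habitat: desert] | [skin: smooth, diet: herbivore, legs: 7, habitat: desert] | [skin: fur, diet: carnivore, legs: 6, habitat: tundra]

Group A, Group A, Group B

The simplest hypothesis consistent with all the labels is: habitat is not tundra.
[skin: fur, diet: herbivore, legs: 6, habitat: desert] → habitat is desert → Group A.
[skin: smooth, diet: herbivore, legs: 7, habitat: desert] → habitat is desert → Group A.
[skin: fur, diet: carnivore, legs: 6, habitat: tundra] → habitat is tundra → Group B.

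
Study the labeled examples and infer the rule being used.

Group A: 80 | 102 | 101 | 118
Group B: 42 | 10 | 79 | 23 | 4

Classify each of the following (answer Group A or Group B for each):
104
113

One predicate separates the groups cleanly: at least 80.
Group A: 104, since 104 ≥ 80. Group A: 113, since 113 ≥ 80.

Group A, Group A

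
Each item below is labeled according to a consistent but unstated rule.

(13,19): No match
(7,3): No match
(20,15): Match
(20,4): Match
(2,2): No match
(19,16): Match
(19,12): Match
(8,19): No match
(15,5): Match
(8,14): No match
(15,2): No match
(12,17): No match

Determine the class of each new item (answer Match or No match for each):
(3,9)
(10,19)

No match, No match

The classifier is using: first > second AND sum ≥ 20.
(3,9) — 3 < 9, 3+9 = 12, hence No match.
(10,19) — 10 < 19, 10+19 = 29, hence No match.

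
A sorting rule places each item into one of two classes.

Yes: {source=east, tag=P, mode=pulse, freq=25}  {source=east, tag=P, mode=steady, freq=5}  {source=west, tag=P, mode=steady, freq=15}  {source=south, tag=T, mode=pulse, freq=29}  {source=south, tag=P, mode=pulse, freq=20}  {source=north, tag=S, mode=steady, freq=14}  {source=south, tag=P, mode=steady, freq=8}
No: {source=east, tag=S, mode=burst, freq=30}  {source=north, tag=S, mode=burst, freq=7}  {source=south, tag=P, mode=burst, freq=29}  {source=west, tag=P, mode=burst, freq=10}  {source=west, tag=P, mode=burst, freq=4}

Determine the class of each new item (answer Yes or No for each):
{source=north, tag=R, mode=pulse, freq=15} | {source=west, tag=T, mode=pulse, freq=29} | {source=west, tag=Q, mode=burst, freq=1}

The common property of the 'Yes' items is: mode is not burst. No 'No' item has it.
Yes: {source=north, tag=R, mode=pulse, freq=15}, since mode is pulse. Yes: {source=west, tag=T, mode=pulse, freq=29}, since mode is pulse. No: {source=west, tag=Q, mode=burst, freq=1}, since mode is burst.

Yes, Yes, No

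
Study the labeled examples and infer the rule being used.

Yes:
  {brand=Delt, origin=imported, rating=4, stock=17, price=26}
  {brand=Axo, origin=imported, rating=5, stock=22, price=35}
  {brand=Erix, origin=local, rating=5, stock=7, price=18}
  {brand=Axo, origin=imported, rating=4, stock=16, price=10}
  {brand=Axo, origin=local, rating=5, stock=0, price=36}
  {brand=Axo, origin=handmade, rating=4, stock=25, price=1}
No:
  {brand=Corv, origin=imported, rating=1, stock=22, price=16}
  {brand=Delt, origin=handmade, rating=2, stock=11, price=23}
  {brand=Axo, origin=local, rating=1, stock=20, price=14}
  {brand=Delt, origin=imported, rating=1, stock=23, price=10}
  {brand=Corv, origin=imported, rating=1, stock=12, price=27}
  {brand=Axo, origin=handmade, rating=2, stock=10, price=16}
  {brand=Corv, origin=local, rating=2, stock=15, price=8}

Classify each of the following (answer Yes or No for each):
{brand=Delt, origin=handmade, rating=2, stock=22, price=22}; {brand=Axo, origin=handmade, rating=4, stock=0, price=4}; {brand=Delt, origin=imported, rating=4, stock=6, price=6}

Every 'Yes' example satisfies: rating ≥ 4. None of the 'No' examples do.

No, Yes, Yes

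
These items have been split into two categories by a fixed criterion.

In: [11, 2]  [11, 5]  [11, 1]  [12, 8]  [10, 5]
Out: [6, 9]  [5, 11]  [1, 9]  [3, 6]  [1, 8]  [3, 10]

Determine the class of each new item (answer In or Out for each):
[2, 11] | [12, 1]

Out, In

Every 'In' example satisfies: first > second. None of the 'Out' examples do.
[2, 11]: Out (2 < 11). [12, 1]: In (12 > 1).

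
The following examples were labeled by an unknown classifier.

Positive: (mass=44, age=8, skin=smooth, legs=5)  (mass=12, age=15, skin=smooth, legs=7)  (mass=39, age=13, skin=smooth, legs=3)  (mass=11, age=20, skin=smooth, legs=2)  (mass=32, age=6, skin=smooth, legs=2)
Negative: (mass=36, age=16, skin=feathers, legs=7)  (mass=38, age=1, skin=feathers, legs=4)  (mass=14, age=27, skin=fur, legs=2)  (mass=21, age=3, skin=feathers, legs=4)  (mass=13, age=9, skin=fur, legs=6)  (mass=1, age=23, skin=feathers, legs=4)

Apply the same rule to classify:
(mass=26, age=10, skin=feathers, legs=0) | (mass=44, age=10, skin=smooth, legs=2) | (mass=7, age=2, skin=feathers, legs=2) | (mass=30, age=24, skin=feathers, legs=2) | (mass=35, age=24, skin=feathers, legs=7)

Negative, Positive, Negative, Negative, Negative

The rule appears to be: skin is smooth.
(mass=26, age=10, skin=feathers, legs=0): Negative (skin is feathers). (mass=44, age=10, skin=smooth, legs=2): Positive (skin is smooth). (mass=7, age=2, skin=feathers, legs=2): Negative (skin is feathers). (mass=30, age=24, skin=feathers, legs=2): Negative (skin is feathers). (mass=35, age=24, skin=feathers, legs=7): Negative (skin is feathers).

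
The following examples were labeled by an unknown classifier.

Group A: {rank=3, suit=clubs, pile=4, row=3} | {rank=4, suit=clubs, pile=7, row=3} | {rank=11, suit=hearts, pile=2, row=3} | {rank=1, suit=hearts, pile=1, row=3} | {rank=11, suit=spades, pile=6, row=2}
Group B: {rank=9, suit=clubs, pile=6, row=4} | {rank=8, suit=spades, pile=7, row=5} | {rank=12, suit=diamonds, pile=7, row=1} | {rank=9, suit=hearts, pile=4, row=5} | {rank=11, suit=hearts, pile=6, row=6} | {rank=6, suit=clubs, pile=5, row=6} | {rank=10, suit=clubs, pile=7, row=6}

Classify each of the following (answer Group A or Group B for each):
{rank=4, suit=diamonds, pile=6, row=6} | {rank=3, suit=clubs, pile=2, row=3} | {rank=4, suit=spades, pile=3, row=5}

The classifier is using: row ≥ 2 AND row ≤ 3.
{rank=4, suit=diamonds, pile=6, row=6}: row = 6, does not fit → Group B. {rank=3, suit=clubs, pile=2, row=3}: row = 3, satisfies this → Group A. {rank=4, suit=spades, pile=3, row=5}: row = 5, does not fit → Group B.

Group B, Group A, Group B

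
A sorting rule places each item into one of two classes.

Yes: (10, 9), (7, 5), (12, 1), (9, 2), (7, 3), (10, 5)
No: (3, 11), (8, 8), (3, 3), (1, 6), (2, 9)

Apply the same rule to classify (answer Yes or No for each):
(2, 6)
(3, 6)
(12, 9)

No, No, Yes

All 'Yes' examples share one property — first > second — and every 'No' example lacks it.
(2, 6): 2 < 6, does not pass → No.
(3, 6): 3 < 6, does not pass → No.
(12, 9): 12 > 9, fits → Yes.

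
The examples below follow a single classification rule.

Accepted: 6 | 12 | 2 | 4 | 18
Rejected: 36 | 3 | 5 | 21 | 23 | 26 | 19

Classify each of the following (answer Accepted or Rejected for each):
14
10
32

Accepted, Accepted, Rejected

'Accepted' ⟺ even AND at most 18.
14: 14 is even, 14 ≤ 18, satisfies this → Accepted. 10: 10 is even, 10 ≤ 18, satisfies this → Accepted. 32: 32 is even, 32 > 18, fails the rule → Rejected.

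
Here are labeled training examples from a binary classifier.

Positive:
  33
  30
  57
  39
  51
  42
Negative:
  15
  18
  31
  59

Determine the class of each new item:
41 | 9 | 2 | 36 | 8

All 'Positive' examples share one property — multiple of 3 AND at least 30 — and every 'Negative' example lacks it.
41: 41 = 3·13 + 2, 41 ≥ 30 — does not pass, so Negative. 9: 9 = 3·3, 9 < 30 — does not pass, so Negative. 2: 2 = 3·0 + 2, 2 < 30 — does not pass, so Negative. 36: 36 = 3·12, 36 ≥ 30 — has this property, so Positive. 8: 8 = 3·2 + 2, 8 < 30 — does not pass, so Negative.

Negative, Negative, Negative, Positive, Negative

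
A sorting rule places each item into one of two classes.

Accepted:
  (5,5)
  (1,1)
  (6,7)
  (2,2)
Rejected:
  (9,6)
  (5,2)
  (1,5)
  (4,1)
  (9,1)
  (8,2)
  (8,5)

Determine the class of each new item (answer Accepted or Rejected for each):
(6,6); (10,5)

Accepted, Rejected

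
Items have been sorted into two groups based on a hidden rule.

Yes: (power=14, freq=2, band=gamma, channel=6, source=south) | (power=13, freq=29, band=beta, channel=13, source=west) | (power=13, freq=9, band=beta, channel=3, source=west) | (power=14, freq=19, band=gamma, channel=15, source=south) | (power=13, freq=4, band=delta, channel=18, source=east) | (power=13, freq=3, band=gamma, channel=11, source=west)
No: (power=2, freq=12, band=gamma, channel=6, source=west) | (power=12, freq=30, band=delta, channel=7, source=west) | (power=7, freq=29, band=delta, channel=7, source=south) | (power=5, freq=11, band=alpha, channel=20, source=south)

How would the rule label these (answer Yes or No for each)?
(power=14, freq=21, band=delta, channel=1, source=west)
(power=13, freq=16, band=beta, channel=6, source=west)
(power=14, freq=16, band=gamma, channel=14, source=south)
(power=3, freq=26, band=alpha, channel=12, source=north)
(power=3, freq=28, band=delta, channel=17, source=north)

Yes, Yes, Yes, No, No

All 'Yes' examples share one property — power ≥ 13 — and every 'No' example lacks it.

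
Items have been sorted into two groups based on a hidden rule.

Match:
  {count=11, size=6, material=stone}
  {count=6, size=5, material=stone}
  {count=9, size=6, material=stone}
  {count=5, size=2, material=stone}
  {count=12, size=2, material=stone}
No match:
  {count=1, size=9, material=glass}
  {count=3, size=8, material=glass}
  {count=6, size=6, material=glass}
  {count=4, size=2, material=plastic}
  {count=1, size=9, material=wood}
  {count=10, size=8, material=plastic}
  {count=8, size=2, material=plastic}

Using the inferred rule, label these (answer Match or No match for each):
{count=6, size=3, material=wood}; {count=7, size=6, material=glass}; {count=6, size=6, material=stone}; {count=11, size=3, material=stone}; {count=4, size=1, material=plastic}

No match, No match, Match, Match, No match

The common property of the 'Match' items is: material is stone. No 'No match' item has it.
No match: {count=6, size=3, material=wood}, since material is wood. No match: {count=7, size=6, material=glass}, since material is glass. Match: {count=6, size=6, material=stone}, since material is stone. Match: {count=11, size=3, material=stone}, since material is stone. No match: {count=4, size=1, material=plastic}, since material is plastic.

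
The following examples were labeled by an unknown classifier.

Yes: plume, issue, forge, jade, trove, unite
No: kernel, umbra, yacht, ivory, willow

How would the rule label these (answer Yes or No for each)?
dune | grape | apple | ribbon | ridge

Looking at the examples, the only property every 'Yes' case has and every 'No' case lacks is: ends with 'e'.

Yes, Yes, Yes, No, Yes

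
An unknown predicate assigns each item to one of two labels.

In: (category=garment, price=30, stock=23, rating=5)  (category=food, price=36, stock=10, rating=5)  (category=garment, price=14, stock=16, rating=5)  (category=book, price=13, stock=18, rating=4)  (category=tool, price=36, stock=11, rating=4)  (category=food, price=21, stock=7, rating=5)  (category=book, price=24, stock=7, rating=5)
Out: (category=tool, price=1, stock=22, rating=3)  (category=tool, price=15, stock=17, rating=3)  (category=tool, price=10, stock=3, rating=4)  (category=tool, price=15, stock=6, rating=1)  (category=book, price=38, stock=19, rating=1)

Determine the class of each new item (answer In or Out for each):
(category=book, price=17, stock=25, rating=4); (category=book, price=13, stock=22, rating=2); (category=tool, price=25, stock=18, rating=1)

Rule: rating ≥ 4 AND stock ≥ 6. This holds for each 'In' example and fails for each 'Out' one.

In, Out, Out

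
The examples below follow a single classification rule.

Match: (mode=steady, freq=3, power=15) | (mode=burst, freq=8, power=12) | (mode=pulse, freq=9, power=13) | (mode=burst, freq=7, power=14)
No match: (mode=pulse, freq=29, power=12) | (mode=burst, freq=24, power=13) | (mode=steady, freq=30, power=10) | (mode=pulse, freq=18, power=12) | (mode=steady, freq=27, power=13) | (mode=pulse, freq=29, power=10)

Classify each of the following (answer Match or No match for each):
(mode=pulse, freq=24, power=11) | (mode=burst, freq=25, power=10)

No match, No match

The simplest hypothesis consistent with all the labels is: freq ≤ 9.
No match: (mode=pulse, freq=24, power=11), since freq = 24.
No match: (mode=burst, freq=25, power=10), since freq = 25.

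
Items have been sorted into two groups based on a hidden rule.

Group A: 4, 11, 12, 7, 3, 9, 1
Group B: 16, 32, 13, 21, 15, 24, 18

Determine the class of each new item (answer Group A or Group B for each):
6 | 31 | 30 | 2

Group A, Group B, Group B, Group A

The pattern is that an item is 'Group A' exactly when: at most 12.
6: 6 ≤ 12 — fits, so Group A.
31: 31 > 12 — doesn't match, so Group B.
30: 30 > 12 — doesn't match, so Group B.
2: 2 ≤ 12 — fits, so Group A.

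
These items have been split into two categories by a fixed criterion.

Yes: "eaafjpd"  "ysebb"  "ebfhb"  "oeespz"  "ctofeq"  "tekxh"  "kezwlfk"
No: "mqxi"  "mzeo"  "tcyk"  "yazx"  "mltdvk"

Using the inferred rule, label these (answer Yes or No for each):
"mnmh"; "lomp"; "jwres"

All 'Yes' examples share one property — length ≥ 5 AND contains 'e' — and every 'No' example lacks it.

No, No, Yes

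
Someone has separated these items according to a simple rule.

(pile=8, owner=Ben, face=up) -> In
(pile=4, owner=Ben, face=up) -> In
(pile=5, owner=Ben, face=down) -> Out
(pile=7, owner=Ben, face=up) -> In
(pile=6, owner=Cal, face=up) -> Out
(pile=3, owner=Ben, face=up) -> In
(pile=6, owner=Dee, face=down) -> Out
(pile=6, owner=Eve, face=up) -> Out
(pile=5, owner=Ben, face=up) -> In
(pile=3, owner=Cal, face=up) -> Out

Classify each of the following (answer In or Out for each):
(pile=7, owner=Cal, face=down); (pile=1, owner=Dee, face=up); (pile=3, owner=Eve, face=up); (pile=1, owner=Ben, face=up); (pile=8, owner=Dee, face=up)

Out, Out, Out, In, Out

The distinguishing property — owner is Ben AND face is up — holds for all the 'In' cases and none of the 'Out' cases.
Out: (pile=7, owner=Cal, face=down), since owner is Cal, face is down. Out: (pile=1, owner=Dee, face=up), since owner is Dee, face is up. Out: (pile=3, owner=Eve, face=up), since owner is Eve, face is up. In: (pile=1, owner=Ben, face=up), since owner is Ben, face is up. Out: (pile=8, owner=Dee, face=up), since owner is Dee, face is up.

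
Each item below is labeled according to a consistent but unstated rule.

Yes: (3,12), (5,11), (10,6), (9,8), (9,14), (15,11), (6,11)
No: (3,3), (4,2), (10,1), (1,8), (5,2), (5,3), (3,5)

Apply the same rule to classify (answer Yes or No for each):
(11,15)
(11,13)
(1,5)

One predicate separates the groups cleanly: sum ≥ 15.

Yes, Yes, No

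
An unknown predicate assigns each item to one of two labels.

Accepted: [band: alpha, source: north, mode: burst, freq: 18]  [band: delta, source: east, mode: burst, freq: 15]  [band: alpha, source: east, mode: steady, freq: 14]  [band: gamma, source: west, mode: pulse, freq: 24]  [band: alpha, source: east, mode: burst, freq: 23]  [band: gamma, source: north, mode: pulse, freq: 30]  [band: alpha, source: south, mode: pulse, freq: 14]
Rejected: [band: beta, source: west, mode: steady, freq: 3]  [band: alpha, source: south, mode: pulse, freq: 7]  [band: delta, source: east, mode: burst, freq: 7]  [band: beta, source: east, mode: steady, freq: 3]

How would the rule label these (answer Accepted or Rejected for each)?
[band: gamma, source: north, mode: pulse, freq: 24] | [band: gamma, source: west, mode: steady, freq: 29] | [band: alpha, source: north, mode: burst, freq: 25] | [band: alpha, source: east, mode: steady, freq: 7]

Accepted, Accepted, Accepted, Rejected

One predicate separates the groups cleanly: freq ≥ 14.
[band: gamma, source: north, mode: pulse, freq: 24] — freq = 24, hence Accepted. [band: gamma, source: west, mode: steady, freq: 29] — freq = 29, hence Accepted. [band: alpha, source: north, mode: burst, freq: 25] — freq = 25, hence Accepted. [band: alpha, source: east, mode: steady, freq: 7] — freq = 7, hence Rejected.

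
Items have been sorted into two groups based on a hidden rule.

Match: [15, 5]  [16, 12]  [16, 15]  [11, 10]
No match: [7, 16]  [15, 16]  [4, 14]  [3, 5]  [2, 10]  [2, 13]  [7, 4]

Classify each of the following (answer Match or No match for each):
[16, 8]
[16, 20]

One predicate separates the groups cleanly: first > second AND sum ≥ 12.

Match, No match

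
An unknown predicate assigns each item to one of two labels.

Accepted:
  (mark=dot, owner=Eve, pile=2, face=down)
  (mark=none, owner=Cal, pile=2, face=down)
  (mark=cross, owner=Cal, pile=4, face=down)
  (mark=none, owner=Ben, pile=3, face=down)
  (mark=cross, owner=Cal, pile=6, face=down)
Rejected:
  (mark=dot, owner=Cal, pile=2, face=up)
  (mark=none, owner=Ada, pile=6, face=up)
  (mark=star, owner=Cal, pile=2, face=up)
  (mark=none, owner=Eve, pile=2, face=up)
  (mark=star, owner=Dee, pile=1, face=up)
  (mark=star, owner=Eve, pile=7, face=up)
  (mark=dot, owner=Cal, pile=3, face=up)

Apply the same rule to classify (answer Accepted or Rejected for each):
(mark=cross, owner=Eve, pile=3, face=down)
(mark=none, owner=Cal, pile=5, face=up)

Looking at the examples, the only property every 'Accepted' case has and every 'Rejected' case lacks is: face is down.

Accepted, Rejected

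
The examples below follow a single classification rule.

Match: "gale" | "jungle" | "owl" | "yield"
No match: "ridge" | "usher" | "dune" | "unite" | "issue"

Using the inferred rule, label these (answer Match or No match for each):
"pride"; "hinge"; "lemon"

One predicate separates the groups cleanly: contains 'l'.

No match, No match, Match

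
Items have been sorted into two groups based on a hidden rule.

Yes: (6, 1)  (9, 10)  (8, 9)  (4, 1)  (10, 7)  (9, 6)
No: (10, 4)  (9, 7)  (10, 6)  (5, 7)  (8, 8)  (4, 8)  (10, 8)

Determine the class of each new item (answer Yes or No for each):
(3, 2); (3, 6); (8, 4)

'Yes' ⟺ sum is odd.
(3, 2): 3+2 = 5, fits → Yes. (3, 6): 3+6 = 9, fits → Yes. (8, 4): 8+4 = 12, does not fit → No.

Yes, Yes, No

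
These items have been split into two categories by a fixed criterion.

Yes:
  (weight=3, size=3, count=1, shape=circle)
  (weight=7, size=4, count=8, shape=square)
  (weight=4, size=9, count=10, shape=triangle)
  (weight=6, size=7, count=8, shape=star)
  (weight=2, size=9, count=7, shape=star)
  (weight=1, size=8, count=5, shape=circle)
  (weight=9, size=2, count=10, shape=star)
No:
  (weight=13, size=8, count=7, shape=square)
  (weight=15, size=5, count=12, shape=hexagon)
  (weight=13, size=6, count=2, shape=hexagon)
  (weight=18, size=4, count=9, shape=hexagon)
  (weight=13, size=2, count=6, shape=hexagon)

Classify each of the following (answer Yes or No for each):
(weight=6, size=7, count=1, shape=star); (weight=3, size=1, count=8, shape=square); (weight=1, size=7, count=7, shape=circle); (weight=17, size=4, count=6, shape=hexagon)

Yes, Yes, Yes, No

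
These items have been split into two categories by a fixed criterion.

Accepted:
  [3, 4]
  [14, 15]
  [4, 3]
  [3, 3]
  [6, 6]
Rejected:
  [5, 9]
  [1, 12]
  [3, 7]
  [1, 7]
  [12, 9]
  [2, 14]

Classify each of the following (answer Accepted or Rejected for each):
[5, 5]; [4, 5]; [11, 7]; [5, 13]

The common property of the 'Accepted' items is: |first − second| ≤ 1. No 'Rejected' item has it.
Accepted: [5, 5], since |5−5| = 0. Accepted: [4, 5], since |4−5| = 1. Rejected: [11, 7], since |11−7| = 4. Rejected: [5, 13], since |5−13| = 8.

Accepted, Accepted, Rejected, Rejected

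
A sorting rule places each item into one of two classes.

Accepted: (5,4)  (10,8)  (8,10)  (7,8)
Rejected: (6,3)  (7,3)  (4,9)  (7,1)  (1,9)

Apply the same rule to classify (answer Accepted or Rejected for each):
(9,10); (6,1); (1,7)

The rule appears to be: second is even.
(9,10): Accepted (second 10).
(6,1): Rejected (second 1).
(1,7): Rejected (second 7).

Accepted, Rejected, Rejected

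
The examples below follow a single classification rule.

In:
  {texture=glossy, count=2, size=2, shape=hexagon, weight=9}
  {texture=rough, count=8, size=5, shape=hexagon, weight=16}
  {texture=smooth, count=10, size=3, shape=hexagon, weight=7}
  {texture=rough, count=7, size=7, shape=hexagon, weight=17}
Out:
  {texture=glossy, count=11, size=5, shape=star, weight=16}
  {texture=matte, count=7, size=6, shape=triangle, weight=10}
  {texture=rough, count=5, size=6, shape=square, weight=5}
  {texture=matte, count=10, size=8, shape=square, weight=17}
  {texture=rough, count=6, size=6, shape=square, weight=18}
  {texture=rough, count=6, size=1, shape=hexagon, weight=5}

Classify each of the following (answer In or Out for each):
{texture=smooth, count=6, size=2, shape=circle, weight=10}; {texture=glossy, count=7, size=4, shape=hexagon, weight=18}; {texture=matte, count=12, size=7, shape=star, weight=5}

Out, In, Out

The rule appears to be: shape is hexagon AND size ≥ 2.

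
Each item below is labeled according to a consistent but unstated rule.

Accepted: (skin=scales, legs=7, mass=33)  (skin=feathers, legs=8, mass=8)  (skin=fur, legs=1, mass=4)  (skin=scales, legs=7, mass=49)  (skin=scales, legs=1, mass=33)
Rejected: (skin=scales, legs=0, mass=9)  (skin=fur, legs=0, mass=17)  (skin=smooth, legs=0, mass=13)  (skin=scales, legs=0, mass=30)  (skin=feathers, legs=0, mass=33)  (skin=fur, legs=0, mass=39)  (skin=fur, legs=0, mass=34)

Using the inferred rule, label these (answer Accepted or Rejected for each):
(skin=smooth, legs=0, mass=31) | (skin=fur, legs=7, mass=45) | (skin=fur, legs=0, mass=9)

Rejected, Accepted, Rejected

The classifier is using: legs ≥ 1.
(skin=smooth, legs=0, mass=31) — legs = 0, hence Rejected. (skin=fur, legs=7, mass=45) — legs = 7, hence Accepted. (skin=fur, legs=0, mass=9) — legs = 0, hence Rejected.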